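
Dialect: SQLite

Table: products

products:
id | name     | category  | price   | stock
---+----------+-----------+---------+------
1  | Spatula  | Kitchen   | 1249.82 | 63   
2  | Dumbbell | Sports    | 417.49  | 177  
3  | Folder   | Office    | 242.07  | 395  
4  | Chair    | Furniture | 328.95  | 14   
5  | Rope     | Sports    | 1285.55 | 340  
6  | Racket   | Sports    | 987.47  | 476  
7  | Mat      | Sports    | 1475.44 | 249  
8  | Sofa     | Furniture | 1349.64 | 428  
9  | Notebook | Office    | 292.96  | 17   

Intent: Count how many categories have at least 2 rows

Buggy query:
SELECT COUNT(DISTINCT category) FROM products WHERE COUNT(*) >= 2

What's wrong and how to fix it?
Bug: WHERE filters individual rows, not groups, so a group-level COUNT is invalid there

Fix: Group first with HAVING COUNT(*) >= 2, then COUNT the resulting groups

Corrected query:
SELECT COUNT(*) FROM (SELECT category FROM products GROUP BY category HAVING COUNT(*) >= 2)

Result:
COUNT(*)
--------
3       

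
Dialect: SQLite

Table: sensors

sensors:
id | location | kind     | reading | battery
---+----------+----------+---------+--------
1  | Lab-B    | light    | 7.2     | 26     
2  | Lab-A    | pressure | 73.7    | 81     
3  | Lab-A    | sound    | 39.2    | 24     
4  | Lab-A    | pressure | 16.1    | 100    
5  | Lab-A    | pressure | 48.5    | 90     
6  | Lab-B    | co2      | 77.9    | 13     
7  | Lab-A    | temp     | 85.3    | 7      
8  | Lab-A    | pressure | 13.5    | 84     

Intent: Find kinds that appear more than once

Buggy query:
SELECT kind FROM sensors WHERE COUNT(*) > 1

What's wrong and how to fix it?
Bug: COUNT(*) is an aggregate and cannot be used in WHERE

Fix: Group first, then use HAVING for the count condition

Corrected query:
SELECT kind FROM sensors GROUP BY kind HAVING COUNT(*) > 1

Result:
kind    
--------
pressure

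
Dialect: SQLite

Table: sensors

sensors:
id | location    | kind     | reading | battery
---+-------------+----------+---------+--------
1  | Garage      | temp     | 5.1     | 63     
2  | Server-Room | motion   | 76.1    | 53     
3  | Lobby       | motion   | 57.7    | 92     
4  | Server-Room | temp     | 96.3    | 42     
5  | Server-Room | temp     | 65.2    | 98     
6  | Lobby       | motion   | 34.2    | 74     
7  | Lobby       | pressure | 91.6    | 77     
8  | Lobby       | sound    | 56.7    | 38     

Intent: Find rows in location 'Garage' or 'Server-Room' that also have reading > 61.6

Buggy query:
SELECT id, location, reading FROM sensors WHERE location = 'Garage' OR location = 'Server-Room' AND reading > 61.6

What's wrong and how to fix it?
Bug: AND binds tighter than OR, so this parses as location = 'Garage' OR (location = 'Server-Room' AND reading > 61.6)

Fix: Add parentheses around the OR so the AND applies to both alternatives

Corrected query:
SELECT id, location, reading FROM sensors WHERE (location = 'Garage' OR location = 'Server-Room') AND reading > 61.6

Result:
id | location    | reading
---+-------------+--------
2  | Server-Room | 76.1   
4  | Server-Room | 96.3   
5  | Server-Room | 65.2   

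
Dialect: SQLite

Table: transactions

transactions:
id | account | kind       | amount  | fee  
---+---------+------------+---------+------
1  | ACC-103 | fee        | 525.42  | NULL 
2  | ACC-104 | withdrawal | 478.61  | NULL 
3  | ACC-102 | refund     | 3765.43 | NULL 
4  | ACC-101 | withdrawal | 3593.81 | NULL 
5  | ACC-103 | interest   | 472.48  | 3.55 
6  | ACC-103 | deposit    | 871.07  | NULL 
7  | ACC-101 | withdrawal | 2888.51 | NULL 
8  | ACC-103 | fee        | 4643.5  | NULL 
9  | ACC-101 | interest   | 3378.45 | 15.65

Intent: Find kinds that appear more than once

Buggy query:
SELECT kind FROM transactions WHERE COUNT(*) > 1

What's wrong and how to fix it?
Bug: WHERE can't reference COUNT(*); aggregates are computed after WHERE

Fix: Group first, then use HAVING for the count condition

Corrected query:
SELECT kind FROM transactions GROUP BY kind HAVING COUNT(*) > 1

Result:
kind      
----------
fee       
interest  
withdrawal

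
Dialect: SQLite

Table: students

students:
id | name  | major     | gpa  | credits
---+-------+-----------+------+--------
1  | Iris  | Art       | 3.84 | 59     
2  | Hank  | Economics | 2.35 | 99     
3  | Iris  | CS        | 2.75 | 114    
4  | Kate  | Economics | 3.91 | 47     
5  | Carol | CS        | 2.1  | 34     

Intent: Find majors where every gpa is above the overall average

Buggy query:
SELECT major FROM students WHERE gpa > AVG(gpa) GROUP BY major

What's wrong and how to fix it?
Bug: WHERE evaluates per row before aggregation, so AVG() is unavailable

Fix: Use a subquery for AVG and a HAVING MIN(...) filter so the condition holds for every row in the group

Corrected query:
SELECT major FROM students GROUP BY major HAVING MIN(gpa) > (SELECT AVG(gpa) FROM students)

Result:
major
-----
Art  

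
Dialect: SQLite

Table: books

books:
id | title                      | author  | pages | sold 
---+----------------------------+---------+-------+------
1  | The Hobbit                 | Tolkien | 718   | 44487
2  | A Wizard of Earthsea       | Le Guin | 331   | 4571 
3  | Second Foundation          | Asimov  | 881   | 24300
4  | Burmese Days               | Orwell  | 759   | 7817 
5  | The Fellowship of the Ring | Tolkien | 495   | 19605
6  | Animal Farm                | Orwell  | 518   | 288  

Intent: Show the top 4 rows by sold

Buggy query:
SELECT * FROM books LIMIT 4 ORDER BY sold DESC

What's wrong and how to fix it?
Bug: LIMIT must come after ORDER BY

Fix: Sort with ORDER BY, then apply LIMIT

Corrected query:
SELECT * FROM books ORDER BY sold DESC LIMIT 4

Result:
id | title                      | author  | pages | sold 
---+----------------------------+---------+-------+------
1  | The Hobbit                 | Tolkien | 718   | 44487
3  | Second Foundation          | Asimov  | 881   | 24300
5  | The Fellowship of the Ring | Tolkien | 495   | 19605
4  | Burmese Days               | Orwell  | 759   | 7817 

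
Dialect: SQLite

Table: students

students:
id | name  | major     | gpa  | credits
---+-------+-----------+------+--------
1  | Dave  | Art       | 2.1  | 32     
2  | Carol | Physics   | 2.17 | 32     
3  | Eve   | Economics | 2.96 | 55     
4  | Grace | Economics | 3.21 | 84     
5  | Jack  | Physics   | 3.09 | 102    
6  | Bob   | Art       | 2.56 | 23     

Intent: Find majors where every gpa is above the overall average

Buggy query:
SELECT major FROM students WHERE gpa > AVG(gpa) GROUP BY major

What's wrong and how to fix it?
Bug: WHERE evaluates per row before aggregation, so AVG() is unavailable

Fix: Compute the overall average in a scalar subquery and compare each group's MIN against it in HAVING

Corrected query:
SELECT major FROM students GROUP BY major HAVING MIN(gpa) > (SELECT AVG(gpa) FROM students)

Result:
major    
---------
Economics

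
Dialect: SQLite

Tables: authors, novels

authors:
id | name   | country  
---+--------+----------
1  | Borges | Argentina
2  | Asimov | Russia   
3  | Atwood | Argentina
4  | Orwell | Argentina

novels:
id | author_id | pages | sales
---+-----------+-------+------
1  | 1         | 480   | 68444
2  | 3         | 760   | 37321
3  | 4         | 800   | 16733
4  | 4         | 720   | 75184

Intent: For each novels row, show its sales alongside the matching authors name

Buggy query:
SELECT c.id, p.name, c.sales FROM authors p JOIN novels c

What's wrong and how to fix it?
Bug: Missing join condition: each novels row is matched to all authors rows instead of just its own

Fix: Add ON c.author_id = p.id to the JOIN

Corrected query:
SELECT c.id, p.name, c.sales FROM authors p JOIN novels c ON c.author_id = p.id

Result:
id | name   | sales
---+--------+------
1  | Borges | 68444
2  | Atwood | 37321
3  | Orwell | 16733
4  | Orwell | 75184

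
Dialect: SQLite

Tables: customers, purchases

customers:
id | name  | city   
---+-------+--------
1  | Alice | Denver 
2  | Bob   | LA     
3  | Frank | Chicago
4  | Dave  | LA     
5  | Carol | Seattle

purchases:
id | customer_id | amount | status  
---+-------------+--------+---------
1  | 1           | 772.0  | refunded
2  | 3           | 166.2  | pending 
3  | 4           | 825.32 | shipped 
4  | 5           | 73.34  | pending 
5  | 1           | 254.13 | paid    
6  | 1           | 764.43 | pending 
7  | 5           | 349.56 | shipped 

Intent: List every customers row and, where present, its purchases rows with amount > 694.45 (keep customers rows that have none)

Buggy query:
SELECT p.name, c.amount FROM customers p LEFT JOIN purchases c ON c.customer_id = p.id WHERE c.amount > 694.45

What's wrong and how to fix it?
Bug: A WHERE condition on the right-hand table after LEFT JOIN drops unmatched parents

Fix: Move the right-table condition into the ON clause so unmatched parents are kept

Corrected query:
SELECT p.name, c.amount FROM customers p LEFT JOIN purchases c ON c.customer_id = p.id AND c.amount > 694.45

Result:
name  | amount
------+-------
Alice | 764.43
Alice | 772   
Bob   | NULL  
Frank | NULL  
Dave  | 825.32
Carol | NULL  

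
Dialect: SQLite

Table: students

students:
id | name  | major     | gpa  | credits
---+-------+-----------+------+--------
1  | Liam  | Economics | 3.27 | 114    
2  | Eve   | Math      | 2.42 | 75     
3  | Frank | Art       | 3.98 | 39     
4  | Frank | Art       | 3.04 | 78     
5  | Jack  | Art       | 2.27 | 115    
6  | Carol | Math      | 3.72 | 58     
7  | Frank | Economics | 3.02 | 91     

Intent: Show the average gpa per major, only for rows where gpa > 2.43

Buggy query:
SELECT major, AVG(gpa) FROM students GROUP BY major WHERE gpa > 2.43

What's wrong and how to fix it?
Bug: WHERE cannot follow GROUP BY

Fix: Move the WHERE clause before GROUP BY

Corrected query:
SELECT major, AVG(gpa) FROM students WHERE gpa > 2.43 GROUP BY major

Result:
major     | AVG(gpa)
----------+---------
Art       | 3.51    
Economics | 3.145   
Math      | 3.72    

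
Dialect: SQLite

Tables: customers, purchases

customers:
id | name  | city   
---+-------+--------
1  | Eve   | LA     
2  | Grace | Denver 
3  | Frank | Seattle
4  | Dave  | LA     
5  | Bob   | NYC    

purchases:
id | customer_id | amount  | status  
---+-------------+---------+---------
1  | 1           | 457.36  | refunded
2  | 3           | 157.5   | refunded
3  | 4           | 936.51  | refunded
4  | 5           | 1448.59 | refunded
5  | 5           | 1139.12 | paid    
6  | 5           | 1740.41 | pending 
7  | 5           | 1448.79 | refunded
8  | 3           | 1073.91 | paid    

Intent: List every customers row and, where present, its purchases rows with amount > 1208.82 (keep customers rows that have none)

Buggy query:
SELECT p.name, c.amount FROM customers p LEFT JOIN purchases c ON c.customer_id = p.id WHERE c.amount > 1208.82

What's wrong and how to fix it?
Bug: A WHERE condition on the right-hand table after LEFT JOIN drops unmatched parents

Fix: Move the right-table condition into the ON clause so unmatched parents are kept

Corrected query:
SELECT p.name, c.amount FROM customers p LEFT JOIN purchases c ON c.customer_id = p.id AND c.amount > 1208.82

Result:
name  | amount 
------+--------
Eve   | NULL   
Grace | NULL   
Frank | NULL   
Dave  | NULL   
Bob   | 1448.59
Bob   | 1448.79
Bob   | 1740.41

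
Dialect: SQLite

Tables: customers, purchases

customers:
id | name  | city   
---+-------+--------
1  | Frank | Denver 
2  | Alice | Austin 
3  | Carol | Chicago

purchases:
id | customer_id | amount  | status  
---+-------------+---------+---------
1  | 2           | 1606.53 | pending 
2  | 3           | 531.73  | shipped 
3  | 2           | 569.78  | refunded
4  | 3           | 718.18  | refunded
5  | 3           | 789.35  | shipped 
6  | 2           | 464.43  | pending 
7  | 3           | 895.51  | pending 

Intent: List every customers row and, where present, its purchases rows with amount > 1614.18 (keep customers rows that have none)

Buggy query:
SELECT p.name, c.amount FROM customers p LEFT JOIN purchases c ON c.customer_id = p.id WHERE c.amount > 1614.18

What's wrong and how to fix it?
Bug: A WHERE condition on the right-hand table after LEFT JOIN drops unmatched parents

Fix: Put 'c.amount > 1614.18' in the JOIN's ON clause instead of WHERE

Corrected query:
SELECT p.name, c.amount FROM customers p LEFT JOIN purchases c ON c.customer_id = p.id AND c.amount > 1614.18

Result:
name  | amount
------+-------
Frank | NULL  
Alice | NULL  
Carol | NULL  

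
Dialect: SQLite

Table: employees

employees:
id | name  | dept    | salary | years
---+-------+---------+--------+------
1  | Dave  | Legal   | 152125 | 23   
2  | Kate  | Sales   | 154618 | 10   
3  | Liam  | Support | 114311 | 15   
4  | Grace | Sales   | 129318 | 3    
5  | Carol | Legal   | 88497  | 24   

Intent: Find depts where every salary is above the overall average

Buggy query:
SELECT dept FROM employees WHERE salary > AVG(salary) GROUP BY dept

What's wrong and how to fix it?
Bug: AVG() is an aggregate; it can't sit directly in WHERE

Fix: Use a subquery for AVG and a HAVING MIN(...) filter so the condition holds for every row in the group

Corrected query:
SELECT dept FROM employees GROUP BY dept HAVING MIN(salary) > (SELECT AVG(salary) FROM employees)

Result:
dept 
-----
Sales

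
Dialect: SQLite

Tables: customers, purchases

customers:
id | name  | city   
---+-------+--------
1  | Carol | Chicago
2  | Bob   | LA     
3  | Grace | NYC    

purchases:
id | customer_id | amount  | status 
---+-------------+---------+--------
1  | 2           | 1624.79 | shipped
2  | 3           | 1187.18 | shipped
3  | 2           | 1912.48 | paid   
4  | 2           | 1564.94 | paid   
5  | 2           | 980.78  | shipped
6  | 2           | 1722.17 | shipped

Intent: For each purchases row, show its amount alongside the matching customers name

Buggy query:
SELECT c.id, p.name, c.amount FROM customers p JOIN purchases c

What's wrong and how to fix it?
Bug: JOIN with no ON clause produces a cartesian product; every purchases row pairs with every customers row

Fix: Specify the join condition linking the foreign key to the parent id

Corrected query:
SELECT c.id, p.name, c.amount FROM customers p JOIN purchases c ON c.customer_id = p.id

Result:
id | name  | amount 
---+-------+--------
1  | Bob   | 1624.79
2  | Grace | 1187.18
3  | Bob   | 1912.48
4  | Bob   | 1564.94
5  | Bob   | 980.78 
6  | Bob   | 1722.17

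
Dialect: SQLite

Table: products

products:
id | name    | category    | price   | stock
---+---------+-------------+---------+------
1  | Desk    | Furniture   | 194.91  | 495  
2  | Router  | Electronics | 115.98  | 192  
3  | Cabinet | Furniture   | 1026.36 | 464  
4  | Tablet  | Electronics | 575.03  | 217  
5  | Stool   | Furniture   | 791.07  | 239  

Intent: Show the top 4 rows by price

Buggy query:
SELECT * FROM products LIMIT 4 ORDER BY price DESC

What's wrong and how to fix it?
Bug: LIMIT must come after ORDER BY

Fix: Sort with ORDER BY, then apply LIMIT

Corrected query:
SELECT * FROM products ORDER BY price DESC LIMIT 4

Result:
id | name    | category    | price   | stock
---+---------+-------------+---------+------
3  | Cabinet | Furniture   | 1026.36 | 464  
5  | Stool   | Furniture   | 791.07  | 239  
4  | Tablet  | Electronics | 575.03  | 217  
1  | Desk    | Furniture   | 194.91  | 495  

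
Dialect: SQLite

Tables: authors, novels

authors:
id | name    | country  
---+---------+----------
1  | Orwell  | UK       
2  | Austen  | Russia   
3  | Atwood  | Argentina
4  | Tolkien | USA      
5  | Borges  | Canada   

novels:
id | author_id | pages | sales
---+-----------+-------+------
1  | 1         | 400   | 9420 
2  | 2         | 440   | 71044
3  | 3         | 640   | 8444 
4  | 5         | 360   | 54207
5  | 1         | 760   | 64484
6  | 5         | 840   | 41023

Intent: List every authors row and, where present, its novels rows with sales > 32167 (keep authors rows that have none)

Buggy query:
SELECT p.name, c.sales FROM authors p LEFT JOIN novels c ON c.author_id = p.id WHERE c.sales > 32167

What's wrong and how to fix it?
Bug: A WHERE condition on the right-hand table after LEFT JOIN drops unmatched parents

Fix: Move the right-table condition into the ON clause so unmatched parents are kept

Corrected query:
SELECT p.name, c.sales FROM authors p LEFT JOIN novels c ON c.author_id = p.id AND c.sales > 32167

Result:
name    | sales
--------+------
Orwell  | 64484
Austen  | 71044
Atwood  | NULL 
Tolkien | NULL 
Borges  | 41023
Borges  | 54207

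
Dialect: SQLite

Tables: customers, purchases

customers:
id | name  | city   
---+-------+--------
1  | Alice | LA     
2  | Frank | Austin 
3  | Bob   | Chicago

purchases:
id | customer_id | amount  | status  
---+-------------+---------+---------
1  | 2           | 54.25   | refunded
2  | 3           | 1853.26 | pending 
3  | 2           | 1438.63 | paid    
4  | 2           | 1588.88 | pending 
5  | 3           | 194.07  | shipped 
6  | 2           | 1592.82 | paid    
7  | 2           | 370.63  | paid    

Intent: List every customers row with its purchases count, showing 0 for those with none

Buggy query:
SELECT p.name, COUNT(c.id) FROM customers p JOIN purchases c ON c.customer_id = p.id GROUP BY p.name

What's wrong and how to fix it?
Bug: INNER JOIN drops customers rows that have no matching purchases rows

Fix: Switch to LEFT JOIN to retain unmatched parent rows

Corrected query:
SELECT p.name, COUNT(c.id) FROM customers p LEFT JOIN purchases c ON c.customer_id = p.id GROUP BY p.name

Result:
name  | COUNT(c.id)
------+------------
Alice | 0          
Bob   | 2          
Frank | 5          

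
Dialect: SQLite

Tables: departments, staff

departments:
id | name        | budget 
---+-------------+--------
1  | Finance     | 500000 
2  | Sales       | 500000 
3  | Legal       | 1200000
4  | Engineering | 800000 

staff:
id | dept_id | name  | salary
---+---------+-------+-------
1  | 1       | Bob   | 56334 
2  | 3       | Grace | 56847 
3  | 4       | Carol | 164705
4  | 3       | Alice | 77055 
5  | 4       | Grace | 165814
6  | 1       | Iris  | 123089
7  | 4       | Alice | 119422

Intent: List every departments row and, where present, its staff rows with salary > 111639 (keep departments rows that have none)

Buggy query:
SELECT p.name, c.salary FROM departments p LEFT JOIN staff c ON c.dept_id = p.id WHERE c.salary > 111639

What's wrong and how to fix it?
Bug: Filtering c.salary in WHERE discards the NULL rows produced by LEFT JOIN, turning it into an inner join

Fix: Move the right-table condition into the ON clause so unmatched parents are kept

Corrected query:
SELECT p.name, c.salary FROM departments p LEFT JOIN staff c ON c.dept_id = p.id AND c.salary > 111639

Result:
name        | salary
------------+-------
Finance     | 123089
Sales       | NULL  
Legal       | NULL  
Engineering | 119422
Engineering | 164705
Engineering | 165814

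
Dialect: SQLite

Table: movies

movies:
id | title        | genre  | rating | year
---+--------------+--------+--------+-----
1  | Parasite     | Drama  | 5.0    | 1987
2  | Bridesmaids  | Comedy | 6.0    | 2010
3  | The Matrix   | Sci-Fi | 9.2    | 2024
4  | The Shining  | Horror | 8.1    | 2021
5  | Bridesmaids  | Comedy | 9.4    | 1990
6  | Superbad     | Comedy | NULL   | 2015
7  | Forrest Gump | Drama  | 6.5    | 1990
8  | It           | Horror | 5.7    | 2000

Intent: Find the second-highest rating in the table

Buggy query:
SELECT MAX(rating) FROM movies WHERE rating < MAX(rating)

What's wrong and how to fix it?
Bug: The inner MAX is an aggregate inside WHERE, which is not allowed

Fix: Compute the overall MAX in a subquery, then take MAX of rows below it

Corrected query:
SELECT MAX(rating) FROM movies WHERE rating < (SELECT MAX(rating) FROM movies)

Result:
MAX(rating)
-----------
9.2        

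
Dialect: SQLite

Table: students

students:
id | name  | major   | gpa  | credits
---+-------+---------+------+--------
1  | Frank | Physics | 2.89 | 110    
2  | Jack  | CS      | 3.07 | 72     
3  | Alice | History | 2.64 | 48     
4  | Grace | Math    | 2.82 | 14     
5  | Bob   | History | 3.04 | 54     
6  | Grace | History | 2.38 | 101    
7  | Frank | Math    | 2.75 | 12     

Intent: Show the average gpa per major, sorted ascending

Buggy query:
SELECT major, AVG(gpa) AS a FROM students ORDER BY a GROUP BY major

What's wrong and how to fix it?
Bug: GROUP BY must precede ORDER BY

Fix: Reorder: SELECT … FROM … GROUP BY … ORDER BY …

Corrected query:
SELECT major, AVG(gpa) AS a FROM students GROUP BY major ORDER BY a

Result:
major   | a       
--------+---------
History | 2.686667
Math    | 2.785   
Physics | 2.89    
CS      | 3.07    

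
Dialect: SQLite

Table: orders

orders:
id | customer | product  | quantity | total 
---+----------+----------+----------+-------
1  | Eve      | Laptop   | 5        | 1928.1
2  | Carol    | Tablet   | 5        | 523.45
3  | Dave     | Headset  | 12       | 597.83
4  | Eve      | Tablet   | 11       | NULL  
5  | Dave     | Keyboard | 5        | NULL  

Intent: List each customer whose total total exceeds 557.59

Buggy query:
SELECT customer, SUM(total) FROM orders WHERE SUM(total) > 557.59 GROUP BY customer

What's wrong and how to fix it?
Bug: Aggregate functions cannot appear in a WHERE clause

Fix: Move the aggregate condition to a HAVING clause

Corrected query:
SELECT customer, SUM(total) FROM orders GROUP BY customer HAVING SUM(total) > 557.59

Result:
customer | SUM(total)
---------+-----------
Dave     | 597.83    
Eve      | 1928.1    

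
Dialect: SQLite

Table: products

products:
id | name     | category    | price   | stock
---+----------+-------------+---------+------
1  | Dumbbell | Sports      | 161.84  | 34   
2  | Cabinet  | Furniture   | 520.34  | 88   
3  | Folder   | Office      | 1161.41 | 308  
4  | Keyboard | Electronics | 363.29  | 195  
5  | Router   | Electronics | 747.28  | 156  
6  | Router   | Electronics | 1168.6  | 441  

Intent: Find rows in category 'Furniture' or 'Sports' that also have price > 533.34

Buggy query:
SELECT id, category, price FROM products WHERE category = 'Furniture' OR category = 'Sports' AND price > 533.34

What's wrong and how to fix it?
Bug: AND binds tighter than OR, so this parses as category = 'Furniture' OR (category = 'Sports' AND price > 533.34)

Fix: Add parentheses around the OR so the AND applies to both alternatives

Corrected query:
SELECT id, category, price FROM products WHERE (category = 'Furniture' OR category = 'Sports') AND price > 533.34

Result:
(no rows)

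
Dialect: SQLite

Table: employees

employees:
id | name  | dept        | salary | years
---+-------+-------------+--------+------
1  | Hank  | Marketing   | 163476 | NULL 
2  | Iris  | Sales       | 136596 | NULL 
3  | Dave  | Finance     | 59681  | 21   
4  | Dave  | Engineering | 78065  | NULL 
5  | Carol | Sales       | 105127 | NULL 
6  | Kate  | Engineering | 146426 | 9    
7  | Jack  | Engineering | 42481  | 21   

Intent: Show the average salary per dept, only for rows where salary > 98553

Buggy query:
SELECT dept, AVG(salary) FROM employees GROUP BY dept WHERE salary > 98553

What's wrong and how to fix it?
Bug: Row-level WHERE must come before GROUP BY in the clause order

Fix: Move the WHERE clause before GROUP BY

Corrected query:
SELECT dept, AVG(salary) FROM employees WHERE salary > 98553 GROUP BY dept

Result:
dept        | AVG(salary)
------------+------------
Engineering | 146426     
Marketing   | 163476     
Sales       | 120861.5   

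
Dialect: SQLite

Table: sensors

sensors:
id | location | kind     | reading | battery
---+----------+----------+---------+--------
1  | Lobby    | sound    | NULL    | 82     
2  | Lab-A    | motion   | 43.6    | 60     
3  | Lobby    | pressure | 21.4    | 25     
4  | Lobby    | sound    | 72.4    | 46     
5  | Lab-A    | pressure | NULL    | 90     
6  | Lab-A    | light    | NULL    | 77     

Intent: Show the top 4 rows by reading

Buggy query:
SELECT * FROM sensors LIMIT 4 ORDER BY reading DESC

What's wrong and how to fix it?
Bug: ORDER BY cannot follow LIMIT; LIMIT is the final clause

Fix: Swap the clauses: ORDER BY first, then LIMIT

Corrected query:
SELECT * FROM sensors ORDER BY reading DESC LIMIT 4

Result:
id | location | kind     | reading | battery
---+----------+----------+---------+--------
4  | Lobby    | sound    | 72.4    | 46     
2  | Lab-A    | motion   | 43.6    | 60     
3  | Lobby    | pressure | 21.4    | 25     
1  | Lobby    | sound    | NULL    | 82     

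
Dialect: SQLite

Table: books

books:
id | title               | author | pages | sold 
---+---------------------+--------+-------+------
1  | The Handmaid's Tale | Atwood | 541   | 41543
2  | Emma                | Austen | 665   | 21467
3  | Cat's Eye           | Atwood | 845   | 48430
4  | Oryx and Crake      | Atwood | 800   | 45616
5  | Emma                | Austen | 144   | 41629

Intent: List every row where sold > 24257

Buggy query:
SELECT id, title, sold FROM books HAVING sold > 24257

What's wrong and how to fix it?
Bug: This is a non-aggregate query (no GROUP BY, no aggregates), so in SQLite the HAVING clause is invalid here; a row-level condition belongs in WHERE

Fix: Use WHERE for row-level filtering

Corrected query:
SELECT id, title, sold FROM books WHERE sold > 24257

Result:
id | title               | sold 
---+---------------------+------
1  | The Handmaid's Tale | 41543
3  | Cat's Eye           | 48430
4  | Oryx and Crake      | 45616
5  | Emma                | 41629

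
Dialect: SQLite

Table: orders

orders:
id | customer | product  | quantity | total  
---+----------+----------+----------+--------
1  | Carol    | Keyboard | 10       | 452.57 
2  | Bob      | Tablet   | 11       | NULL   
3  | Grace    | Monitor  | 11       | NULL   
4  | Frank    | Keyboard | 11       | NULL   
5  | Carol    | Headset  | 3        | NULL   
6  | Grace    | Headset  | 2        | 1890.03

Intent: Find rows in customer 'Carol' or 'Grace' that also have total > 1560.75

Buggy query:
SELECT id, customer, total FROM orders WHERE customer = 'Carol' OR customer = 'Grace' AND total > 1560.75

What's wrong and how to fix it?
Bug: Without parentheses, AND is evaluated before OR, so the total filter only applies to the 'Grace' branch

Fix: Group the OR with parentheses (or use IN), then AND the threshold

Corrected query:
SELECT id, customer, total FROM orders WHERE (customer = 'Carol' OR customer = 'Grace') AND total > 1560.75

Result:
id | customer | total  
---+----------+--------
6  | Grace    | 1890.03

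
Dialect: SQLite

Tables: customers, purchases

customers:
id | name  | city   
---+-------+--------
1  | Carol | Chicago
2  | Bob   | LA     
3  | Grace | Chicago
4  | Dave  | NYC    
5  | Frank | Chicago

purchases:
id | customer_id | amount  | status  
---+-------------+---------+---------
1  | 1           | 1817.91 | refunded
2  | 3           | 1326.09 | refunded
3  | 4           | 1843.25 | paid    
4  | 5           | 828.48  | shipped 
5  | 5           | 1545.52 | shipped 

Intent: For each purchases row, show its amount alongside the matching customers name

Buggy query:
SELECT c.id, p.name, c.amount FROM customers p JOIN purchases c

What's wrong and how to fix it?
Bug: JOIN with no ON clause produces a cartesian product; every purchases row pairs with every customers row

Fix: Specify the join condition linking the foreign key to the parent id

Corrected query:
SELECT c.id, p.name, c.amount FROM customers p JOIN purchases c ON c.customer_id = p.id

Result:
id | name  | amount 
---+-------+--------
1  | Carol | 1817.91
2  | Grace | 1326.09
3  | Dave  | 1843.25
4  | Frank | 828.48 
5  | Frank | 1545.52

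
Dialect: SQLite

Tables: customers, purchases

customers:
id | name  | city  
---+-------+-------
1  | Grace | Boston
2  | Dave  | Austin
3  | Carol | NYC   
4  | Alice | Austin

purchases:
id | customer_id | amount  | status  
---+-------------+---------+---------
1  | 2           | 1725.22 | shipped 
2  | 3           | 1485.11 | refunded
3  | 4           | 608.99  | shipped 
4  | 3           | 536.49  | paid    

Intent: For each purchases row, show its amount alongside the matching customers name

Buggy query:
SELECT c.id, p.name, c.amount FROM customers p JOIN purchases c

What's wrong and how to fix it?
Bug: Missing join condition: each purchases row is matched to all customers rows instead of just its own

Fix: Add ON c.customer_id = p.id to the JOIN

Corrected query:
SELECT c.id, p.name, c.amount FROM customers p JOIN purchases c ON c.customer_id = p.id

Result:
id | name  | amount 
---+-------+--------
1  | Dave  | 1725.22
2  | Carol | 1485.11
3  | Alice | 608.99 
4  | Carol | 536.49 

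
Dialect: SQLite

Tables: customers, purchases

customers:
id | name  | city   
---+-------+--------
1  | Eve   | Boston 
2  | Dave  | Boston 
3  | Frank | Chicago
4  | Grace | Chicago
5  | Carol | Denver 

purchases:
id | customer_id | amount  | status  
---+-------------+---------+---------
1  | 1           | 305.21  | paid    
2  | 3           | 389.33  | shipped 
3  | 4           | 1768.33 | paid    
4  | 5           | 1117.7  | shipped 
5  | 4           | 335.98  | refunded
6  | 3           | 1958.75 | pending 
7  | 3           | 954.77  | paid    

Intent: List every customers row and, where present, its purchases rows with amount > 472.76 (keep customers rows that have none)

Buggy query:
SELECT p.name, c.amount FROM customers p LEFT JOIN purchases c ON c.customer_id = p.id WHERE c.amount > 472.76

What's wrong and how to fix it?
Bug: Filtering c.amount in WHERE discards the NULL rows produced by LEFT JOIN, turning it into an inner join

Fix: Put 'c.amount > 472.76' in the JOIN's ON clause instead of WHERE

Corrected query:
SELECT p.name, c.amount FROM customers p LEFT JOIN purchases c ON c.customer_id = p.id AND c.amount > 472.76

Result:
name  | amount 
------+--------
Eve   | NULL   
Dave  | NULL   
Frank | 954.77 
Frank | 1958.75
Grace | 1768.33
Carol | 1117.7 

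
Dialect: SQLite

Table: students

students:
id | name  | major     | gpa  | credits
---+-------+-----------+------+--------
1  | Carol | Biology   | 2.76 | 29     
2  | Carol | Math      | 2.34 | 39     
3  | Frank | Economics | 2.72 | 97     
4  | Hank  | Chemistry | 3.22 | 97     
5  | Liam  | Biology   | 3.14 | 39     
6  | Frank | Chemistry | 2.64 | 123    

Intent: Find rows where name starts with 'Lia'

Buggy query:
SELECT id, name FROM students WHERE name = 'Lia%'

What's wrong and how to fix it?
Bug: Wildcards only work with LIKE; '=' treats '%' as a literal character

Fix: Replace '=' with LIKE so 'Lia%' is treated as a pattern

Corrected query:
SELECT id, name FROM students WHERE name LIKE 'Lia%'

Result:
id | name
---+-----
5  | Liam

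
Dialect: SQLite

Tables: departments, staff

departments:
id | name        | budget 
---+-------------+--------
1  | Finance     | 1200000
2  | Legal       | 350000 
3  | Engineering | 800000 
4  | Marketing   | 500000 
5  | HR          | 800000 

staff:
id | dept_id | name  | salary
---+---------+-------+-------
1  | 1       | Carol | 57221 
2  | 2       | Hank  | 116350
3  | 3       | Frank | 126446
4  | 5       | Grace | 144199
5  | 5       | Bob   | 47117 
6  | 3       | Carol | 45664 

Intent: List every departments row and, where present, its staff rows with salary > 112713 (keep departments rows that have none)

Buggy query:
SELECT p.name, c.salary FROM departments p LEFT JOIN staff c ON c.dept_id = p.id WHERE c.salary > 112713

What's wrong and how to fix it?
Bug: A WHERE condition on the right-hand table after LEFT JOIN drops unmatched parents

Fix: Put 'c.salary > 112713' in the JOIN's ON clause instead of WHERE

Corrected query:
SELECT p.name, c.salary FROM departments p LEFT JOIN staff c ON c.dept_id = p.id AND c.salary > 112713

Result:
name        | salary
------------+-------
Finance     | NULL  
Legal       | 116350
Engineering | 126446
Marketing   | NULL  
HR          | 144199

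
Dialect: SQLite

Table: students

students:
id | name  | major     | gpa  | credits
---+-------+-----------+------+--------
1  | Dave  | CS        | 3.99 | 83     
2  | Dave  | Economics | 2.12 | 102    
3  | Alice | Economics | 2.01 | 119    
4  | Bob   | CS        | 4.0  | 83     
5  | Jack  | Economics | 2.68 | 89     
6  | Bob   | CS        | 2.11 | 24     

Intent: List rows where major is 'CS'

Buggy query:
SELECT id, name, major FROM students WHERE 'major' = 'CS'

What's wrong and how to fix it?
Bug: 'major' in single quotes is a string literal, not the column; the comparison is literal-vs-literal and never true

Fix: Remove the quotes around the column name (or use double quotes for an identifier)

Corrected query:
SELECT id, name, major FROM students WHERE major = 'CS'

Result:
id | name | major
---+------+------
1  | Dave | CS   
4  | Bob  | CS   
6  | Bob  | CS   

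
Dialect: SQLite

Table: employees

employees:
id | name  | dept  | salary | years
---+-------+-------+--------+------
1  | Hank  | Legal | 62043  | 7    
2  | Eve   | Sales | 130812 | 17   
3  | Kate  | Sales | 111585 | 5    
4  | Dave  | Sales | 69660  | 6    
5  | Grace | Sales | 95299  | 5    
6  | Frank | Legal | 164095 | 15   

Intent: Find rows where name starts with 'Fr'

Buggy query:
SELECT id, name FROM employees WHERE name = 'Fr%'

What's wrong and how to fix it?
Bug: Wildcards only work with LIKE; '=' treats '%' as a literal character

Fix: Use LIKE for wildcard pattern matching

Corrected query:
SELECT id, name FROM employees WHERE name LIKE 'Fr%'

Result:
id | name 
---+------
6  | Frank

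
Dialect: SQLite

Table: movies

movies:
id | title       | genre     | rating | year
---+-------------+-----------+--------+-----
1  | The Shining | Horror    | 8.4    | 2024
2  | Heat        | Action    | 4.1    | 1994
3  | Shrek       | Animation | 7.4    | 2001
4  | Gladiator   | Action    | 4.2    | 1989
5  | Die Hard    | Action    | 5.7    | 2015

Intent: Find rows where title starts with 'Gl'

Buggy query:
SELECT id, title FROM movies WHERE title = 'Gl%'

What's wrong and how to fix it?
Bug: Wildcards only work with LIKE; '=' treats '%' as a literal character

Fix: Replace '=' with LIKE so 'Gl%' is treated as a pattern

Corrected query:
SELECT id, title FROM movies WHERE title LIKE 'Gl%'

Result:
id | title    
---+----------
4  | Gladiator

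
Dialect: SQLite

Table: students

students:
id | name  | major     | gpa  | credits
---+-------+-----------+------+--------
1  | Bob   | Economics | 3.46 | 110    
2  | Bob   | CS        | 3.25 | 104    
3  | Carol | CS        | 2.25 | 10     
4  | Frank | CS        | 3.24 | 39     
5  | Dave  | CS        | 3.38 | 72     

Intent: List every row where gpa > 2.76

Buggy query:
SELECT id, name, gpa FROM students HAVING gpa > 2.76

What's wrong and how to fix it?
Bug: HAVING filters the output of aggregation, but this query has no GROUP BY and no aggregate functions, so SQLite rejects it (HAVING clause on a non-aggregate query); the condition here is per row

Fix: Use WHERE for row-level filtering

Corrected query:
SELECT id, name, gpa FROM students WHERE gpa > 2.76

Result:
id | name  | gpa 
---+-------+-----
1  | Bob   | 3.46
2  | Bob   | 3.25
4  | Frank | 3.24
5  | Dave  | 3.38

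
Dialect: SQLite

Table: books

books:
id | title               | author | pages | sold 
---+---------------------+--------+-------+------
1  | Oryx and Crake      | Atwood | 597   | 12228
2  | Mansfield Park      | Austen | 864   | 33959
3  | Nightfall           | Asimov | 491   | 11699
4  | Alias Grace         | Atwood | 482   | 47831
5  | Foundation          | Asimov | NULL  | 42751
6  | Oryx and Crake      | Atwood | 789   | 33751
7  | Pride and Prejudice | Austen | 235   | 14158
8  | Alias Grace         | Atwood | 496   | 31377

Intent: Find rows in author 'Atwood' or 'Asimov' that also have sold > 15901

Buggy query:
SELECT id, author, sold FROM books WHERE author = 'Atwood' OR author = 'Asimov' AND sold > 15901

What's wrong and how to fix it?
Bug: AND binds tighter than OR, so this parses as author = 'Atwood' OR (author = 'Asimov' AND sold > 15901)

Fix: Group the OR with parentheses (or use IN), then AND the threshold

Corrected query:
SELECT id, author, sold FROM books WHERE (author = 'Atwood' OR author = 'Asimov') AND sold > 15901

Result:
id | author | sold 
---+--------+------
4  | Atwood | 47831
5  | Asimov | 42751
6  | Atwood | 33751
8  | Atwood | 31377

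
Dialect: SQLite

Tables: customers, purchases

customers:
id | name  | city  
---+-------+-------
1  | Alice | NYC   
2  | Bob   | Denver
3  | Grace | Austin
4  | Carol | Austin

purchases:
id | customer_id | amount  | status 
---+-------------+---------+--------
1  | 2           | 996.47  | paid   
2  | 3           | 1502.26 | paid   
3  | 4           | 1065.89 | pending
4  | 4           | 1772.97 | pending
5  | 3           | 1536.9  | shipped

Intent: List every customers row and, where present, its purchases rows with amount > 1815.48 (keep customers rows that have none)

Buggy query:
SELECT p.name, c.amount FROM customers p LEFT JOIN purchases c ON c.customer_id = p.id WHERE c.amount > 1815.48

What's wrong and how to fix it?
Bug: Filtering c.amount in WHERE discards the NULL rows produced by LEFT JOIN, turning it into an inner join

Fix: Put 'c.amount > 1815.48' in the JOIN's ON clause instead of WHERE

Corrected query:
SELECT p.name, c.amount FROM customers p LEFT JOIN purchases c ON c.customer_id = p.id AND c.amount > 1815.48

Result:
name  | amount
------+-------
Alice | NULL  
Bob   | NULL  
Grace | NULL  
Carol | NULL  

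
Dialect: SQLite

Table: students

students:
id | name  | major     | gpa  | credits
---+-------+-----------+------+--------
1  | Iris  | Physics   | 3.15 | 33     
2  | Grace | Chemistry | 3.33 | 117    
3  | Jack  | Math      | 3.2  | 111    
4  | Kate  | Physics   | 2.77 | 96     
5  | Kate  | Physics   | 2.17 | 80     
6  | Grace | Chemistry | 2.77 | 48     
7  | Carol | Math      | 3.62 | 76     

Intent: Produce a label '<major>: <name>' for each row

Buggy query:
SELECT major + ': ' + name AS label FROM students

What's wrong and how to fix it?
Bug: '+' is numeric addition; on text columns SQLite converts them to 0 instead of concatenating

Fix: Use the || operator for string concatenation

Corrected query:
SELECT major || ': ' || name AS label FROM students

Result:
label           
----------------
Physics: Iris   
Chemistry: Grace
Math: Jack      
Physics: Kate   
Physics: Kate   
Chemistry: Grace
Math: Carol     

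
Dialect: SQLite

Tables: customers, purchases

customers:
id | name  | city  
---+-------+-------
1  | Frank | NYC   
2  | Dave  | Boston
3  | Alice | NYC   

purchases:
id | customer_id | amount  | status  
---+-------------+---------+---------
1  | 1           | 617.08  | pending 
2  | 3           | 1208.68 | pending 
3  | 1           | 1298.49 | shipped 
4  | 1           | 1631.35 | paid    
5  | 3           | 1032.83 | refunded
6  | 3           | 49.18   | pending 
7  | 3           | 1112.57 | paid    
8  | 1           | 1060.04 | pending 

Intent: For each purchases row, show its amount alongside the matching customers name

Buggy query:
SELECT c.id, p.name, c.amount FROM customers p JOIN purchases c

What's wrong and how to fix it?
Bug: Missing join condition: each purchases row is matched to all customers rows instead of just its own

Fix: Add ON c.customer_id = p.id to the JOIN

Corrected query:
SELECT c.id, p.name, c.amount FROM customers p JOIN purchases c ON c.customer_id = p.id

Result:
id | name  | amount 
---+-------+--------
1  | Frank | 617.08 
2  | Alice | 1208.68
3  | Frank | 1298.49
4  | Frank | 1631.35
5  | Alice | 1032.83
6  | Alice | 49.18  
7  | Alice | 1112.57
8  | Frank | 1060.04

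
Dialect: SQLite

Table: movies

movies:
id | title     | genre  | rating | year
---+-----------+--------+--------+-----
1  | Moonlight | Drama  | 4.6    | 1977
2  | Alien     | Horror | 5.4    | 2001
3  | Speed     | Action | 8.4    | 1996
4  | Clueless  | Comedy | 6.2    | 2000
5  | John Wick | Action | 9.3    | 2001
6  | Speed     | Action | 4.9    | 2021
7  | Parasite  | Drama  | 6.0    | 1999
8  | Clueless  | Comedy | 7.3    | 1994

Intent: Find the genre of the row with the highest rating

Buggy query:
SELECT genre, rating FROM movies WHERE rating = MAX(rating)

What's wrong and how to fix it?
Bug: WHERE is evaluated per row; an aggregate over the whole table isn't defined there

Fix: Use a subquery: WHERE rating = (SELECT MAX(rating) FROM movies)

Corrected query:
SELECT genre, rating FROM movies WHERE rating = (SELECT MAX(rating) FROM movies)

Result:
genre  | rating
-------+-------
Action | 9.3   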